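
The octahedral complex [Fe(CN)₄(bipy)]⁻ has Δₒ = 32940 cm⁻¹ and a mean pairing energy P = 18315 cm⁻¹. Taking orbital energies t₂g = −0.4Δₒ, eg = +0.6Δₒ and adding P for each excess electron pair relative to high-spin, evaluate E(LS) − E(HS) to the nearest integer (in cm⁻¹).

-29250

Ligand charges: 4×(-1) from CN⁻ and 1×(+0) from bipy sum to -4; with overall charge -1, Fe is +3.
Fe³⁺: group 8, so d-count = 8 − 3 = 5.
High-spin d⁵ fills as t₂g³ eg² with CFSE 3(−0.4) + 2(+0.6) = 0.0Δₒ = 0 cm⁻¹.
Low-spin: t₂g⁵ eg⁰, orbital CFSE = -2.0Δₒ = -65880 cm⁻¹; plus 2 excess pairs × P = +36630 cm⁻¹; total -29250 cm⁻¹.
Thus E(LS) − E(HS) = -29250 cm⁻¹.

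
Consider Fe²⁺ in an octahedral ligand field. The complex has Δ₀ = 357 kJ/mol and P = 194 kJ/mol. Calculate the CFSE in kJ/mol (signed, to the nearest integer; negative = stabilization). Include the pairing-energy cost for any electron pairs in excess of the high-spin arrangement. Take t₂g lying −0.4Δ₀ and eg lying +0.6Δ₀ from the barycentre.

-469

Group 8 minus oxidation state +2 gives a d⁶ configuration for Fe²⁺.
Since Δ₀ = 357 kJ/mol > P = 194 kJ/mol, the complex adopts the low-spin configuration.
Filling d⁶ accordingly: t₂g⁶ eg⁰.
Orbital CFSE = -2.4Δ₀ = -2.4 × 357 = -857 kJ/mol.
Excess pairs vs high-spin: 3 − 1 = 2; pairing cost = +388 kJ/mol.
Net CFSE = -857 + 388 = -469 kJ/mol.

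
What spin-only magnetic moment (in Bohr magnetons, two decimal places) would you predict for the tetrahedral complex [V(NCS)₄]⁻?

2.83 Bohr magnetons

Each NCS⁻ contributes -1; 4 × (-1) = -4. With overall charge -1, V is in the +3 oxidation state.
V sits in group 5; removing 3 electrons leaves V³⁺ with 5 − 3 = 2 d electrons.
Tetrahedral splitting is small, so the complex is high-spin.
Configuration: e^2 t2^0 → 2 unpaired electrons.
μ(spin-only) = √[2(2+2)] = √8 ≈ 2.83 Bohr magnetons.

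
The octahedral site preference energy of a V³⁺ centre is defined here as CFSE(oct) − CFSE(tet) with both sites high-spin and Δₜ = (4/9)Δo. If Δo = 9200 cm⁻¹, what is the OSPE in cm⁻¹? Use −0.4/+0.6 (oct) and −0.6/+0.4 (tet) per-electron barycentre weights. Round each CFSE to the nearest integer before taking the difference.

V³⁺: group 5, so d-count = 5 − 3 = 2.
Octahedral (high-spin): t2g^2 e_g^0, CFSE = 2(−0.4) + 0(+0.6) = -0.8Δo = -0.8 × 9200 = -7360 cm⁻¹.
Tetrahedral e^2 t2^0 gives -1.2Δₜ = -1.2 × (4/9) × 9200 = -4907 cm⁻¹.
Subtracting, OSPE = -7360 − (-4907) = -2453 cm⁻¹.

-2453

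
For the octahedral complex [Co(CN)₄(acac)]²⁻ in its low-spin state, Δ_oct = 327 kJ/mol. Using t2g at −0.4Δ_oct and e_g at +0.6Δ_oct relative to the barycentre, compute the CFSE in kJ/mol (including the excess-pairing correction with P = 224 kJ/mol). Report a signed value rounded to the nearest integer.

Ligand charges: 4×(-1) from CN⁻ and 1×(-1) from acac⁻ sum to -5; with overall charge -2, Co is +3.
Co is in group 9, so Co³⁺ is d⁶ (9 − 3 = 6).
Configuration: t2g^6 e_g^0.
The orbital stabilization is -2.4Δ_oct = -2.4 × 327 = -785 kJ/mol.
Pairing penalty: 3 pairs vs 1 in the high-spin reference → 2 extra × P = 448 kJ/mol.
Overall CFSE = -785 + 448 = -337 kJ/mol.

-337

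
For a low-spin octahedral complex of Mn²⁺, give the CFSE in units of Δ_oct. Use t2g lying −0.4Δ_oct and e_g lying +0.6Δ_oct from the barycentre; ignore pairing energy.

-2.0 Δ_oct

Mn sits in group 7; removing 2 electrons leaves Mn²⁺ with 7 − 2 = 5 d electrons.
Configuration: t2g^5 e_g^0.
CFSE = 5(-0.4Δ_oct) + 0(0.6Δ_oct) = -2.0Δ_oct + 0.0Δ_oct = -2.0Δ_oct.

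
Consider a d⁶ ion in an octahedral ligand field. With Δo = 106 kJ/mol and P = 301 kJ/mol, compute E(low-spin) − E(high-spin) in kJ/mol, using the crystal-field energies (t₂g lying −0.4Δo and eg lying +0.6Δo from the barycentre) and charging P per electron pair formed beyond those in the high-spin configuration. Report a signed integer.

High-spin: t₂g⁴ eg², CFSE = -0.4Δo = -42 kJ/mol.
For low-spin the configuration is t₂g⁶ eg⁰: orbital energy -2.4 × 106 = -254 kJ/mol, and 2 additional pairs relative to high-spin add 602 kJ/mol, giving 348 kJ/mol.
The difference is 348 − (-42) = 390 kJ/mol, so high-spin lies lower.

390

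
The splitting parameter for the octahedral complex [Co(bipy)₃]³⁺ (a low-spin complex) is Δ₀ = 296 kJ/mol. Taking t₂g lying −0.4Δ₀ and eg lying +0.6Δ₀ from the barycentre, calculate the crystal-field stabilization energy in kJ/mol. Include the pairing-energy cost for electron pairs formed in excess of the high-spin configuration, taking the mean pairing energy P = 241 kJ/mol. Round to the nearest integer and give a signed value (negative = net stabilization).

bipy is neutral, so the +3 overall charge sits on Co: oxidation state +3.
Group 9 minus oxidation state +3 gives a d⁶ configuration for Co³⁺.
Configuration: t₂g⁶ eg⁰.
Orbital CFSE = 6(-0.4) + 0(0.6) = -2.4Δ₀ = -2.4 × 296 = -710 kJ/mol.
High-spin d⁶ would be t₂g⁴ eg² with 1 pair; low-spin has 3, so 2 excess pairs cost +2P = +482 kJ/mol.
Overall CFSE = -710 + 482 = -228 kJ/mol.

-228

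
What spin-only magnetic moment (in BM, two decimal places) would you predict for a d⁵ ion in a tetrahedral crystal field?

5.92 BM

Tetrahedral fields are weak (Δₜ ≈ 4/9 Δₒ), so electrons fill high-spin.
Configuration: e² t₂³ → 5 unpaired electrons.
μ(spin-only) = √[5(5+2)] = √35 ≈ 5.92 BM.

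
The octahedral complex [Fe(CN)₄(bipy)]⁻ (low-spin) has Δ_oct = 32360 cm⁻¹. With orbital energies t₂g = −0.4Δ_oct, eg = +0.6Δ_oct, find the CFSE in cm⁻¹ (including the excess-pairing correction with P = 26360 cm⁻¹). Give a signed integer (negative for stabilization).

-12000

Ligand charges: 4×(-1) from CN⁻ and 1×(+0) from bipy sum to -4; with overall charge -1, Fe is +3.
Fe³⁺: group 8, so d-count = 8 − 3 = 5.
The d⁵ electrons fill as t₂g⁵ eg⁰.
CFSE(orbital) = 5×(-0.4Δ_oct) + 0×(0.6Δ_oct) = -2.0Δ_oct; with Δ_oct = 32360 cm⁻¹ that is -64720 cm⁻¹.
High-spin d⁵ would be t₂g³ eg² with 0 pairs; low-spin has 2, so 2 excess pairs cost +2P = +52720 cm⁻¹.
Overall CFSE = -64720 + 52720 = -12000 cm⁻¹.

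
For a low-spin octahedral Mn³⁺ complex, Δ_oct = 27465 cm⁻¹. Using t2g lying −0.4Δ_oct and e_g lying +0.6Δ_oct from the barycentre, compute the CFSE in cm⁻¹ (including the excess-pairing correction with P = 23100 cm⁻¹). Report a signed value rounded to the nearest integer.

Mn sits in group 7; removing 3 electrons leaves Mn³⁺ with 7 − 3 = 4 d electrons.
Configuration: t2g^4 e_g^0.
Orbital CFSE = 4(-0.4) + 0(0.6) = -1.6Δ_oct = -1.6 × 27465 = -43944 cm⁻¹.
High-spin d⁴ would be t2g^3 e_g^1 with 0 pairs; low-spin has 1, so 1 excess pair costs +1P = +23100 cm⁻¹.
Combining: -43944 + 23100 = -20844 cm⁻¹.

-20844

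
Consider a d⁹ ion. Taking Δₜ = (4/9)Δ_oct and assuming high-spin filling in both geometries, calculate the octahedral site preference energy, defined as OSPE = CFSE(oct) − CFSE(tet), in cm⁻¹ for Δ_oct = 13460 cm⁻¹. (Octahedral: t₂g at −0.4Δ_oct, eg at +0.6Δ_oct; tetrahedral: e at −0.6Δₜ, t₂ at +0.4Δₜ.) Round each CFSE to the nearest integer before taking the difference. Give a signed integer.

-5683

Octahedral high-spin t₂g⁶ eg³: CFSE = -0.6 × 13460 = -8076 cm⁻¹.
Tetrahedral e⁴ t₂⁵ gives -0.4Δₜ = -0.4 × (4/9) × 13460 = -2393 cm⁻¹.
Subtracting, OSPE = -8076 − (-2393) = -5683 cm⁻¹.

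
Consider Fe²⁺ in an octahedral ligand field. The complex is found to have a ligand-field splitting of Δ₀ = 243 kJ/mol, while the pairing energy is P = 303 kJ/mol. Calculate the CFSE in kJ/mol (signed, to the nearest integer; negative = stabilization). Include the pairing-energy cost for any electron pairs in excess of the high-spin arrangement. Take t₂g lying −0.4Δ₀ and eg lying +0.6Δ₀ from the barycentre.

-97

Group 8 minus oxidation state +2 gives a d⁶ configuration for Fe²⁺.
Δ₀ < P, so pairing is avoided: the ground state is high-spin.
That gives t₂g⁴ eg².
Orbital CFSE = -0.4Δ₀ = -0.4 × 243 = -97 kJ/mol.
High-spin has no excess pairs, so no pairing correction applies.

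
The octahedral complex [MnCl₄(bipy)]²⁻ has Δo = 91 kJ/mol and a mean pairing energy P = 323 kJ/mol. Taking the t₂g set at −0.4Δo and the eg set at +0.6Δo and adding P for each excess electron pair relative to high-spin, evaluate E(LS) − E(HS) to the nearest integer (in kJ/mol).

464

Ligand charges: 4×(-1) from Cl⁻ and 1×(+0) from bipy sum to -4; with overall charge -2, Mn is +2.
Mn sits in group 7; removing 2 electrons leaves Mn²⁺ with 7 − 2 = 5 d electrons.
In the high-spin limit (t₂g³ eg²) the orbital term is 0.0Δo = 0 kJ/mol, with no excess pairing.
Low-spin: t₂g⁵ eg⁰, orbital CFSE = -2.0Δo = -182 kJ/mol; plus 2 excess pairs × P = +646 kJ/mol; total 464 kJ/mol.
The difference is 464 − (0) = 464 kJ/mol, so high-spin lies lower.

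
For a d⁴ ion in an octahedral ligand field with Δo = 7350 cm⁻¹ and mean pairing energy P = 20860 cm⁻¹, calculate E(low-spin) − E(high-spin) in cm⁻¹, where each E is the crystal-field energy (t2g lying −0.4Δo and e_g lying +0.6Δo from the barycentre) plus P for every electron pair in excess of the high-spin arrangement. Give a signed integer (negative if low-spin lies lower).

13510

High-spin: t2g^3 e_g^1, CFSE = -0.6Δo = -4410 cm⁻¹.
Low-spin: t2g^4 e_g^0, orbital CFSE = -1.6Δo = -11760 cm⁻¹; plus 1 excess pair × P = +20860 cm⁻¹; total 9100 cm⁻¹.
The difference is 9100 − (-4410) = 13510 cm⁻¹, so high-spin lies lower.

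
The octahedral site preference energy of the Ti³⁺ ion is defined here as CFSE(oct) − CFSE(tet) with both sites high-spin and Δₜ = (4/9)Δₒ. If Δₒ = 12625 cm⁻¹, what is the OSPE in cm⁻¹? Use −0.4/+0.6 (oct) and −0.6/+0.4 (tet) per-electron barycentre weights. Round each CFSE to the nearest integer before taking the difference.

-1683

Ti is in group 4, so Ti³⁺ is d¹ (4 − 3 = 1).
Octahedral (high-spin): t₂g¹ eg⁰, CFSE = 1(−0.4) + 0(+0.6) = -0.4Δₒ = -0.4 × 12625 = -5050 cm⁻¹.
In a tetrahedral site the filling is e¹ t₂⁰: CFSE(tet) = -0.6Δₜ = -0.6 × (4/9)(12625) = -3367 cm⁻¹.
OSPE = CFSE(oct) − CFSE(tet) = -5050 − (-3367) = -1683 cm⁻¹.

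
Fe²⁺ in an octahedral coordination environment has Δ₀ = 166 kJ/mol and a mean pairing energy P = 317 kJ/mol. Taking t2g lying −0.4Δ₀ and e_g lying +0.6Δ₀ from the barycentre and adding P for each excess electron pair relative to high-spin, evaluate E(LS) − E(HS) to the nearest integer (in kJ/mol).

Fe²⁺: group 8, so d-count = 8 − 2 = 6.
High-spin d⁶ fills as t2g^4 e_g^2 with CFSE 4(−0.4) + 2(+0.6) = -0.4Δ₀ = -66 kJ/mol.
Low-spin: t2g^6 e_g^0, orbital CFSE = -2.4Δ₀ = -398 kJ/mol; plus 2 excess pairs × P = +634 kJ/mol; total 236 kJ/mol.
E(LS) − E(HS) = 236 − (-66) = 302 kJ/mol.

302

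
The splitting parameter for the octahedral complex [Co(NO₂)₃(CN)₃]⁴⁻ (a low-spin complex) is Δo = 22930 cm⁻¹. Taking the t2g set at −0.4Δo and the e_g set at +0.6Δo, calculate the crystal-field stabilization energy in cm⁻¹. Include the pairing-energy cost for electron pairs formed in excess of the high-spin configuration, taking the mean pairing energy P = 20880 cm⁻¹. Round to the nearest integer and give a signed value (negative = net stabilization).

-20394

Ligand charges: 3×(-1) from NO₂⁻ and 3×(-1) from CN⁻ sum to -6; with overall charge -4, Co is +2.
Co is in group 9, so Co²⁺ is d⁷ (9 − 2 = 7).
Configuration: t2g^6 e_g^1.
The orbital stabilization is -1.8Δo = -1.8 × 22930 = -41274 cm⁻¹.
Pairing penalty: 3 pairs vs 2 in the high-spin reference → 1 extra × P = 20880 cm⁻¹.
Combining: -41274 + 20880 = -20394 cm⁻¹.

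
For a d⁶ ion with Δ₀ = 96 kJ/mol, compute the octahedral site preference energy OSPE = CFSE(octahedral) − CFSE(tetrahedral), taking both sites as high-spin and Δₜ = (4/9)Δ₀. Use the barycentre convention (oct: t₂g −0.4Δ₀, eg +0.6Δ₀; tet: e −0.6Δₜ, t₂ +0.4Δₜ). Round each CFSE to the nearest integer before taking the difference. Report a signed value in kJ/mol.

-12

Octahedral high-spin t2g^4 e_g^2: CFSE = -0.4 × 96 = -38 kJ/mol.
Tetrahedral: e^3 t2^3, CFSE = 3(−0.6) + 3(+0.4) = -0.6Δₜ = -0.6 × (4/9) × 96 = -26 kJ/mol.
Subtracting, OSPE = -38 − (-26) = -12 kJ/mol.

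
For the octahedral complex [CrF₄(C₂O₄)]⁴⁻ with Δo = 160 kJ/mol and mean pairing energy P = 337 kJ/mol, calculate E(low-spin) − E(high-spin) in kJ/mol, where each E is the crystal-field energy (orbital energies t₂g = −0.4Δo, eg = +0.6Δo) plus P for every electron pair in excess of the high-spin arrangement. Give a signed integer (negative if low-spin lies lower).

Ligand charges: 4×(-1) from F⁻ and 1×(-2) from C₂O₄²⁻ sum to -6; with overall charge -4, Cr is +2.
Cr²⁺: group 6, so d-count = 6 − 2 = 4.
High-spin: t₂g³ eg¹, CFSE = -0.6Δo = -96 kJ/mol.
Low-spin: t₂g⁴ eg⁰, orbital CFSE = -1.6Δo = -256 kJ/mol; plus 1 excess pair × P = +337 kJ/mol; total 81 kJ/mol.
The difference is 81 − (-96) = 177 kJ/mol, so high-spin lies lower.

177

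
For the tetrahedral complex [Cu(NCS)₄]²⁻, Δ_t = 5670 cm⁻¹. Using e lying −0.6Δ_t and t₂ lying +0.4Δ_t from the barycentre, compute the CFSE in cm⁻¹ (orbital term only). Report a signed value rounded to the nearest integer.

Each NCS⁻ contributes -1; 4 × (-1) = -4. With overall charge -2, Cu is in the +2 oxidation state.
Cu²⁺: group 11, so d-count = 11 − 2 = 9.
With tetrahedral geometry the complex is necessarily high-spin.
The d⁹ electrons fill as e⁴ t₂⁵.
CFSE(orbital) = 4×(-0.6Δ_t) + 5×(0.4Δ_t) = -0.4Δ_t; with Δ_t = 5670 cm⁻¹ that is -2268 cm⁻¹.

-2268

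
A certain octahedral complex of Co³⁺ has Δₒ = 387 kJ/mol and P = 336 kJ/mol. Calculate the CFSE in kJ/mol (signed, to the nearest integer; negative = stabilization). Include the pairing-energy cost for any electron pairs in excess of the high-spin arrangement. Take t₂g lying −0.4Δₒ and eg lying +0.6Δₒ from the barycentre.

-257

Co is in group 9, so Co³⁺ is d⁶ (9 − 3 = 6).
With Δₒ > P the complex is low-spin.
Filling d⁶ accordingly: t₂g⁶ eg⁰.
Orbital CFSE = -2.4Δₒ = -2.4 × 387 = -929 kJ/mol.
Excess pairs vs high-spin: 3 − 1 = 2; pairing cost = +672 kJ/mol.
Net CFSE = -929 + 672 = -257 kJ/mol.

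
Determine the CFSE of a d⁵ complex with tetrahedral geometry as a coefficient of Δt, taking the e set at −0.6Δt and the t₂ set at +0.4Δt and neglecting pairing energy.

0.0 Δt

With tetrahedral geometry the complex is necessarily high-spin.
Configuration: e² t₂³.
CFSE = 2(-0.6Δt) + 3(0.4Δt) = -1.2Δt + 1.2Δt = 0.0Δt.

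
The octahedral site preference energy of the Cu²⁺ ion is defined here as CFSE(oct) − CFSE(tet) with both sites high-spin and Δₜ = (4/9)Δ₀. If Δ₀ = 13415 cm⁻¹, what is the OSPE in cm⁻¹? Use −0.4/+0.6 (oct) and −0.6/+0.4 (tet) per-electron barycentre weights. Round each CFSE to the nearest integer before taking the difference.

Cu sits in group 11; removing 2 electrons leaves Cu²⁺ with 11 − 2 = 9 d electrons.
Octahedral (high-spin): t₂g⁶ eg³, CFSE = 6(−0.4) + 3(+0.6) = -0.6Δ₀ = -0.6 × 13415 = -8049 cm⁻¹.
In a tetrahedral site the filling is e⁴ t₂⁵: CFSE(tet) = -0.4Δₜ = -0.4 × (4/9)(13415) = -2385 cm⁻¹.
OSPE = -8049 − (-2385) = -5664 cm⁻¹.

-5664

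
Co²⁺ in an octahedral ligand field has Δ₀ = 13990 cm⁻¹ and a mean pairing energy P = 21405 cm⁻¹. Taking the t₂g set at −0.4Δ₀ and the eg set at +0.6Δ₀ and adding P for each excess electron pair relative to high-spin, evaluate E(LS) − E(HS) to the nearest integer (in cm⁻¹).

Co²⁺: group 9, so d-count = 9 − 2 = 7.
In the high-spin limit (t₂g⁵ eg²) the orbital term is -0.8Δ₀ = -11192 cm⁻¹, with no excess pairing.
For low-spin the configuration is t₂g⁶ eg¹: orbital energy -1.8 × 13990 = -25182 cm⁻¹, and 1 additional pair relative to high-spin adds 21405 cm⁻¹, giving -3777 cm⁻¹.
Thus E(LS) − E(HS) = 7415 cm⁻¹.

7415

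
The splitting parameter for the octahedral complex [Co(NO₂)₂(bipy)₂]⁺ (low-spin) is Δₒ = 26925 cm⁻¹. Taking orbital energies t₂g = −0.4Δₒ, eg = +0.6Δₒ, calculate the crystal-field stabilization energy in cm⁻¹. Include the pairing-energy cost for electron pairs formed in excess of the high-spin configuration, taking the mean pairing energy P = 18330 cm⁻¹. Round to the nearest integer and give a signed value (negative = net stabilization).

Ligand charges: 2×(-1) from NO₂⁻ and 2×(+0) from bipy sum to -2; with overall charge +1, Co is +3.
Co³⁺: group 9, so d-count = 9 − 3 = 6.
Configuration: t₂g⁶ eg⁰.
The orbital stabilization is -2.4Δₒ = -2.4 × 26925 = -64620 cm⁻¹.
High-spin d⁶ would be t₂g⁴ eg² with 1 pair; low-spin has 3, so 2 excess pairs cost +2P = +36660 cm⁻¹.
Overall CFSE = -64620 + 36660 = -27960 cm⁻¹.

-27960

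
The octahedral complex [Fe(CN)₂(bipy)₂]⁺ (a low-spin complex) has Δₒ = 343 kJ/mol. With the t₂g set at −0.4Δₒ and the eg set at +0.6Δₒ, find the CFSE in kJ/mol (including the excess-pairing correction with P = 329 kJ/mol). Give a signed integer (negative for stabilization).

Ligand charges: 2×(-1) from CN⁻ and 2×(+0) from bipy sum to -2; with overall charge +1, Fe is +3.
Fe is in group 8, so Fe³⁺ is d⁵ (8 − 3 = 5).
Electron filling gives t₂g⁵ eg⁰.
Orbital CFSE = 5(-0.4) + 0(0.6) = -2.0Δₒ = -2.0 × 343 = -686 kJ/mol.
Relative to high-spin t₂g³ eg² (0 paired), the low-spin configuration has 2 additional pairs, contributing +2 × 329 = +658 kJ/mol.
Net CFSE = -686 + 658 = -28 kJ/mol.

-28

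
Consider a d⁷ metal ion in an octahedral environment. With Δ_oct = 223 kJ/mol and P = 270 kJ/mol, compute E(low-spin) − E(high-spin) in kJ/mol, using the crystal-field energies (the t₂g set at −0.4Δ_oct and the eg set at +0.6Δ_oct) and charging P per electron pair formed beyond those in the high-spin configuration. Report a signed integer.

47

In the high-spin limit (t₂g⁵ eg²) the orbital term is -0.8Δ_oct = -178 kJ/mol, with no excess pairing.
For low-spin the configuration is t₂g⁶ eg¹: orbital energy -1.8 × 223 = -401 kJ/mol, and 1 additional pair relative to high-spin adds 270 kJ/mol, giving -131 kJ/mol.
Thus E(LS) − E(HS) = 47 kJ/mol.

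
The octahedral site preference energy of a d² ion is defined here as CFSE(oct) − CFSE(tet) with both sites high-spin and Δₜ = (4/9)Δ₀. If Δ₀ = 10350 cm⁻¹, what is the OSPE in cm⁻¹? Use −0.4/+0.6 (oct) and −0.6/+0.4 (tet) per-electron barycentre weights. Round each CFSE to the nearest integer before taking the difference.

-2760

Octahedral high-spin t₂g² eg⁰: CFSE = -0.8 × 10350 = -8280 cm⁻¹.
Tetrahedral: e² t₂⁰, CFSE = 2(−0.6) + 0(+0.4) = -1.2Δₜ = -1.2 × (4/9) × 10350 = -5520 cm⁻¹.
Subtracting, OSPE = -8280 − (-5520) = -2760 cm⁻¹.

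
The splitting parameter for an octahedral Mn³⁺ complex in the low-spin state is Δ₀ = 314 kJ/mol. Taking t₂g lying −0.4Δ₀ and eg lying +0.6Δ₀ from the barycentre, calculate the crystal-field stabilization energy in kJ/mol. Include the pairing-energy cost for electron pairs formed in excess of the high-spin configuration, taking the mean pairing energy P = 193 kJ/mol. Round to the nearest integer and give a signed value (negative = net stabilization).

-309

Mn sits in group 7; removing 3 electrons leaves Mn³⁺ with 7 − 3 = 4 d electrons.
Configuration: t₂g⁴ eg⁰.
The orbital stabilization is -1.6Δ₀ = -1.6 × 314 = -502 kJ/mol.
High-spin d⁴ would be t₂g³ eg¹ with 0 pairs; low-spin has 1, so 1 excess pair costs +1P = +193 kJ/mol.
Overall CFSE = -502 + 193 = -309 kJ/mol.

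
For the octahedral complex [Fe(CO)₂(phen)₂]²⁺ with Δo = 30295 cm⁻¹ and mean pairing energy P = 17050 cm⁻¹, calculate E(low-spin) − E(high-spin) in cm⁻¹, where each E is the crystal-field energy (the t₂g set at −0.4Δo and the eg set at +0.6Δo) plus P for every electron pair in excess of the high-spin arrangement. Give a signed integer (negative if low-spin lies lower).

-26490

Ligand charges: 2×(+0) from CO and 2×(+0) from phen sum to +0; with overall charge +2, Fe is +2.
Group 8 minus oxidation state +2 gives a d⁶ configuration for Fe²⁺.
High-spin d⁶ fills as t₂g⁴ eg² with CFSE 4(−0.4) + 2(+0.6) = -0.4Δo = -12118 cm⁻¹.
Low-spin t₂g⁶ eg⁰ gives -2.4Δo = -72708 cm⁻¹, but forming 2 extra pairs costs 2P = 34100 cm⁻¹, so E(LS) = -72708 + 34100 = -38608 cm⁻¹.
The difference is -38608 − (-12118) = -26490 cm⁻¹, so low-spin lies lower.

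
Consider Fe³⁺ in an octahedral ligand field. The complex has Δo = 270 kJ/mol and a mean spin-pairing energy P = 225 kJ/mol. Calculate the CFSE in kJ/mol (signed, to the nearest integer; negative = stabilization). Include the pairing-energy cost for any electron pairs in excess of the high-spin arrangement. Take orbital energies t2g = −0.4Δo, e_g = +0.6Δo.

Group 8 minus oxidation state +3 gives a d⁵ configuration for Fe³⁺.
Here Δo > P (270 > 225), so the low-spin state is favoured.
That gives t2g^5 e_g^0.
Orbital CFSE = -2.0Δo = -2.0 × 270 = -540 kJ/mol.
Excess pairs vs high-spin: 2 − 0 = 2; pairing cost = +450 kJ/mol.
Net CFSE = -540 + 450 = -90 kJ/mol.

-90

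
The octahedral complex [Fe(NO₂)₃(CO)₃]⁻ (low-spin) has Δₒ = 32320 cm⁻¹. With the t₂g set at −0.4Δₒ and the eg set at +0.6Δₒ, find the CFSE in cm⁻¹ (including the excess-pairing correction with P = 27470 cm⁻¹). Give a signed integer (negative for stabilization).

Ligand charges: 3×(-1) from NO₂⁻ and 3×(+0) from CO sum to -3; with overall charge -1, Fe is +2.
Fe is in group 8, so Fe²⁺ is d⁶ (8 − 2 = 6).
The d⁶ electrons fill as t₂g⁶ eg⁰.
The orbital stabilization is -2.4Δₒ = -2.4 × 32320 = -77568 cm⁻¹.
High-spin d⁶ would be t₂g⁴ eg² with 1 pair; low-spin has 3, so 2 excess pairs cost +2P = +54940 cm⁻¹.
Net CFSE = -77568 + 54940 = -22628 cm⁻¹.

-22628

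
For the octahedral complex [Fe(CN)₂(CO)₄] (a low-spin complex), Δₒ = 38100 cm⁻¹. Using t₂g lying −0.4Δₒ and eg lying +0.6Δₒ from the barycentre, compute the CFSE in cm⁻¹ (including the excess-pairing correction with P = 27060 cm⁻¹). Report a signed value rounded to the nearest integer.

Ligand charges: 2×(-1) from CN⁻ and 4×(+0) from CO sum to -2; with overall charge +0, Fe is +2.
Fe sits in group 8; removing 2 electrons leaves Fe²⁺ with 8 − 2 = 6 d electrons.
The d⁶ electrons fill as t₂g⁶ eg⁰.
CFSE(orbital) = 6×(-0.4Δₒ) + 0×(0.6Δₒ) = -2.4Δₒ; with Δₒ = 38100 cm⁻¹ that is -91440 cm⁻¹.
High-spin d⁶ would be t₂g⁴ eg² with 1 pair; low-spin has 3, so 2 excess pairs cost +2P = +54120 cm⁻¹.
Combining: -91440 + 54120 = -37320 cm⁻¹.

-37320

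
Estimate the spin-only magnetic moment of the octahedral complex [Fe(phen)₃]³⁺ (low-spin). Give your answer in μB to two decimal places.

1.73 μB

phen is neutral, so the +3 overall charge sits on Fe: oxidation state +3.
Fe is in group 8, so Fe³⁺ is d⁵ (8 − 3 = 5).
Configuration: t₂g⁵ eg⁰ → 1 unpaired electron.
μ(spin-only) = √[1(1+2)] = √3 ≈ 1.73 μB.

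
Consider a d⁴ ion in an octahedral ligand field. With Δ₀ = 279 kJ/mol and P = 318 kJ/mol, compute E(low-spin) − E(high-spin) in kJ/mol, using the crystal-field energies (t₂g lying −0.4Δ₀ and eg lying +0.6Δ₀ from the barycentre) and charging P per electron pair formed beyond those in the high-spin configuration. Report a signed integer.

High-spin: t₂g³ eg¹, CFSE = -0.6Δ₀ = -167 kJ/mol.
Low-spin t₂g⁴ eg⁰ gives -1.6Δ₀ = -446 kJ/mol, but forming 1 extra pair costs 1P = 318 kJ/mol, so E(LS) = -446 + 318 = -128 kJ/mol.
The difference is -128 − (-167) = 39 kJ/mol, so high-spin lies lower.

39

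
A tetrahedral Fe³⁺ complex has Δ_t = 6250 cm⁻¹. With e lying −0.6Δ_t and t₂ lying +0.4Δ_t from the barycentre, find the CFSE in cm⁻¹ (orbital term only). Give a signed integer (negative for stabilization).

0

Fe³⁺: group 8, so d-count = 8 − 3 = 5.
Tetrahedral fields are weak (Δₜ ≈ 4/9 Δₒ), so electrons fill high-spin.
The d⁵ electrons fill as e² t₂³.
The orbital stabilization is 0.0Δ_t = 0.0 × 6250 = 0 cm⁻¹.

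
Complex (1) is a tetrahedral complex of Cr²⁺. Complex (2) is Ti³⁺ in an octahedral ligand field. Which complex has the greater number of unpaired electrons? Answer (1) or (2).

(1)

(1): Group 6 minus oxidation state +2 gives a d⁴ configuration for Cr²⁺; Tetrahedral fields are weak (Δₜ ≈ 4/9 Δₒ), so electrons fill high-spin; e² t₂² → 4 unpaired.
(2): Ti³⁺: group 4, so d-count = 4 − 3 = 1; t₂g¹ eg⁰ → 1 unpaired.
So (1) has more unpaired electrons.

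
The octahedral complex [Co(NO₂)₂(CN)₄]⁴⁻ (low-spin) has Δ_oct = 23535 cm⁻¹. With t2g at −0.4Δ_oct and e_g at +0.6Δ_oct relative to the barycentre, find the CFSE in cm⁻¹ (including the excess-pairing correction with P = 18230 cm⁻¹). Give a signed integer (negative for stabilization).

Ligand charges: 2×(-1) from NO₂⁻ and 4×(-1) from CN⁻ sum to -6; with overall charge -4, Co is +2.
Group 9 minus oxidation state +2 gives a d⁷ configuration for Co²⁺.
Configuration: t2g^6 e_g^1.
The orbital stabilization is -1.8Δ_oct = -1.8 × 23535 = -42363 cm⁻¹.
High-spin d⁷ would be t2g^5 e_g^2 with 2 pairs; low-spin has 3, so 1 excess pair costs +1P = +18230 cm⁻¹.
Overall CFSE = -42363 + 18230 = -24133 cm⁻¹.

-24133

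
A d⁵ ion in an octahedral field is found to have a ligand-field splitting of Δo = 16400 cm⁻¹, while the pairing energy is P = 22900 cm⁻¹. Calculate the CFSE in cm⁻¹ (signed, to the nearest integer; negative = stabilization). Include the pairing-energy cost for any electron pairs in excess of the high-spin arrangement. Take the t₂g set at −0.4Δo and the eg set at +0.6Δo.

0

Δo < P, so pairing is avoided: the ground state is high-spin.
Filling d⁵ accordingly: t₂g³ eg².
Orbital CFSE = 0.0Δo = 0.0 × 16400 = 0 cm⁻¹.
High-spin has no excess pairs, so no pairing correction applies.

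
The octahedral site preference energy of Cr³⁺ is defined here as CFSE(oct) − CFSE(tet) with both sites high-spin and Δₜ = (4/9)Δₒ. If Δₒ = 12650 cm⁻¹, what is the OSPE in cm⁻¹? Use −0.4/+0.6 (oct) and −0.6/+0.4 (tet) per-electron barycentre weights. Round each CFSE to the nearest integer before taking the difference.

Group 6 minus oxidation state +3 gives a d³ configuration for Cr³⁺.
Octahedral (high-spin): t₂g³ eg⁰, CFSE = 3(−0.4) + 0(+0.6) = -1.2Δₒ = -1.2 × 12650 = -15180 cm⁻¹.
Tetrahedral: e² t₂¹, CFSE = 2(−0.6) + 1(+0.4) = -0.8Δₜ = -0.8 × (4/9) × 12650 = -4498 cm⁻¹.
OSPE = -15180 − (-4498) = -10682 cm⁻¹.

-10682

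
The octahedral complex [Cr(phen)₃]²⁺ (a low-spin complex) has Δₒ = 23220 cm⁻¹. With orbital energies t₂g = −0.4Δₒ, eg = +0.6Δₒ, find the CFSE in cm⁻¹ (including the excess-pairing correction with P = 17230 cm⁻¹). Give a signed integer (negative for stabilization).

-19922

phen is neutral, so the +2 overall charge sits on Cr: oxidation state +2.
Cr²⁺: group 6, so d-count = 6 − 2 = 4.
Configuration: t₂g⁴ eg⁰.
CFSE(orbital) = 4×(-0.4Δₒ) + 0×(0.6Δₒ) = -1.6Δₒ; with Δₒ = 23220 cm⁻¹ that is -37152 cm⁻¹.
High-spin d⁴ would be t₂g³ eg¹ with 0 pairs; low-spin has 1, so 1 excess pair costs +1P = +17230 cm⁻¹.
Combining: -37152 + 17230 = -19922 cm⁻¹.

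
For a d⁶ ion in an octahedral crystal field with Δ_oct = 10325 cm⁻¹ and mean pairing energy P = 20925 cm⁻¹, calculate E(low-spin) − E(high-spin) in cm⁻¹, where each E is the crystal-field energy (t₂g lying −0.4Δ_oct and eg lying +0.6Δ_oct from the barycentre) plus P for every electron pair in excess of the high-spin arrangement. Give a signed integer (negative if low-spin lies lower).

21200

High-spin: t₂g⁴ eg², CFSE = -0.4Δ_oct = -4130 cm⁻¹.
Low-spin: t₂g⁶ eg⁰, orbital CFSE = -2.4Δ_oct = -24780 cm⁻¹; plus 2 excess pairs × P = +41850 cm⁻¹; total 17070 cm⁻¹.
Thus E(LS) − E(HS) = 21200 cm⁻¹.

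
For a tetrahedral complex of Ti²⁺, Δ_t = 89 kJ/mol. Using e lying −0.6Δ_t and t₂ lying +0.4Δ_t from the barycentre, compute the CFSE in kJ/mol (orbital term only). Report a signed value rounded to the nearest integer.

-107

Ti sits in group 4; removing 2 electrons leaves Ti²⁺ with 4 − 2 = 2 d electrons.
Tetrahedral splitting is small, so the complex is high-spin.
The d² electrons fill as e² t₂⁰.
Orbital CFSE = 2(-0.6) + 0(0.4) = -1.2Δ_t = -1.2 × 89 = -107 kJ/mol.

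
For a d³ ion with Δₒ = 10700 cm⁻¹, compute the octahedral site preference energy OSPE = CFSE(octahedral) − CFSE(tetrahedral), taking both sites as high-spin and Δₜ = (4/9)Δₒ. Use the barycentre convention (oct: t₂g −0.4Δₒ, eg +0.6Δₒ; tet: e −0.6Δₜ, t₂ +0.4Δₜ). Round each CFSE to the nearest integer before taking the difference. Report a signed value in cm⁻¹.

-9036

Octahedral high-spin t2g^3 e_g^0: CFSE = -1.2 × 10700 = -12840 cm⁻¹.
Tetrahedral e^2 t2^1 gives -0.8Δₜ = -0.8 × (4/9) × 10700 = -3804 cm⁻¹.
OSPE = -12840 − (-3804) = -9036 cm⁻¹.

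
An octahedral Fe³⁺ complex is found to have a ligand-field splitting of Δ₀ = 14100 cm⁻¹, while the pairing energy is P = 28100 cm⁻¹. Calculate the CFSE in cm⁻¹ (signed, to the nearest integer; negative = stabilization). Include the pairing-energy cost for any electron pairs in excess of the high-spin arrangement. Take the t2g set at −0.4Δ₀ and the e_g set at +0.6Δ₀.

Fe³⁺: group 8, so d-count = 8 − 3 = 5.
Here Δ₀ < P (14100 < 28100), so the high-spin state is favoured.
That gives t2g^3 e_g^2.
Orbital CFSE = 0.0Δ₀ = 0.0 × 14100 = 0 cm⁻¹.
High-spin has no excess pairs, so no pairing correction applies.

0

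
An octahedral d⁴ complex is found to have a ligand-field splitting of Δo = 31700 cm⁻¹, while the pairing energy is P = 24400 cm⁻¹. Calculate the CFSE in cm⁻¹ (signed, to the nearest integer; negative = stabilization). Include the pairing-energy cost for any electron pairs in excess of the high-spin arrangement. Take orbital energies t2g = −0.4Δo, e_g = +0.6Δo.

-26320

Δo > P, so pairing is preferred: the ground state is low-spin.
Filling d⁴ accordingly: t2g^4 e_g^0.
Orbital CFSE = -1.6Δo = -1.6 × 31700 = -50720 cm⁻¹.
Excess pairs vs high-spin: 1 − 0 = 1; pairing cost = +24400 cm⁻¹.
Net CFSE = -50720 + 24400 = -26320 cm⁻¹.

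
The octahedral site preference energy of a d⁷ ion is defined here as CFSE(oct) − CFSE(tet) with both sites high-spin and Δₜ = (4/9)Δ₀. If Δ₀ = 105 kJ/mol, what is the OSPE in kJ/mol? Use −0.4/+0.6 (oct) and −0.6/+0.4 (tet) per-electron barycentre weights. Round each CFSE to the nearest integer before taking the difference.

In an octahedral site d⁷ (HS) is t₂g⁵ eg², giving CFSE(oct) = -0.8Δ₀ = -84 kJ/mol.
Tetrahedral: e⁴ t₂³, CFSE = 4(−0.6) + 3(+0.4) = -1.2Δₜ = -1.2 × (4/9) × 105 = -56 kJ/mol.
Subtracting, OSPE = -84 − (-56) = -28 kJ/mol.

-28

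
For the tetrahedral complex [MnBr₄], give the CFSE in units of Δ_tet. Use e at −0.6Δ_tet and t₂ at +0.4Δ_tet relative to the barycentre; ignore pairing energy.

Each Br⁻ contributes -1; 4 × (-1) = -4. With overall charge +0, Mn is in the +4 oxidation state.
Mn is in group 7, so Mn⁴⁺ is d³ (7 − 4 = 3).
Tetrahedral fields are weak (Δₜ ≈ 4/9 Δₒ), so electrons fill high-spin.
Configuration: e² t₂¹.
CFSE = 2(-0.6Δ_tet) + 1(0.4Δ_tet) = -1.2Δ_tet + 0.4Δ_tet = -0.8Δ_tet.

-0.8 Δ_tet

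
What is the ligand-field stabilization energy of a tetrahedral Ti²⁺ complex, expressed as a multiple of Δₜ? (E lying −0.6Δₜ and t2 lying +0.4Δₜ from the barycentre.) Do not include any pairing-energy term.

Group 4 minus oxidation state +2 gives a d² configuration for Ti²⁺.
Tetrahedral splitting is small, so the complex is high-spin.
Configuration: e^2 t2^0.
CFSE = 2(-0.6Δₜ) + 0(0.4Δₜ) = -1.2Δₜ + 0.0Δₜ = -1.2Δₜ.

-1.2 Δₜ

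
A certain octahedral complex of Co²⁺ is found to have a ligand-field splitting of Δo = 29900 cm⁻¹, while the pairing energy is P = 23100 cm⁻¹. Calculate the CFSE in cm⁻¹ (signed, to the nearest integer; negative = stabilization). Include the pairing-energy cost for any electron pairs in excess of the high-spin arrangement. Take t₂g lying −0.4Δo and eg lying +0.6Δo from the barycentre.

Co²⁺: group 9, so d-count = 9 − 2 = 7.
Since Δo = 29900 cm⁻¹ > P = 23100 cm⁻¹, the complex adopts the low-spin configuration.
Filling d⁷ accordingly: t₂g⁶ eg¹.
Orbital CFSE = -1.8Δo = -1.8 × 29900 = -53820 cm⁻¹.
Excess pairs vs high-spin: 3 − 2 = 1; pairing cost = +23100 cm⁻¹.
Net CFSE = -53820 + 23100 = -30720 cm⁻¹.

-30720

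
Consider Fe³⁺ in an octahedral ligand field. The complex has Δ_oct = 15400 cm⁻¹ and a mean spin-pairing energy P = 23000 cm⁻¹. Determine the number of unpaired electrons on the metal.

Fe sits in group 8; removing 3 electrons leaves Fe³⁺ with 8 − 3 = 5 d electrons.
Since Δ_oct = 15400 cm⁻¹ < P = 23000 cm⁻¹, the complex adopts the high-spin configuration.
That gives t₂g³ eg².
Unpaired electrons: 5.

5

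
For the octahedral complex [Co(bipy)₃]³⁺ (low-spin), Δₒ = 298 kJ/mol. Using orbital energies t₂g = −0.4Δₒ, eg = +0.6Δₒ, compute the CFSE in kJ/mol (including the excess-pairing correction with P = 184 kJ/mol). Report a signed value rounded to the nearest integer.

bipy is neutral, so the +3 overall charge sits on Co: oxidation state +3.
Co is in group 9, so Co³⁺ is d⁶ (9 − 3 = 6).
Electron filling gives t₂g⁶ eg⁰.
The orbital stabilization is -2.4Δₒ = -2.4 × 298 = -715 kJ/mol.
High-spin d⁶ would be t₂g⁴ eg² with 1 pair; low-spin has 3, so 2 excess pairs cost +2P = +368 kJ/mol.
Combining: -715 + 368 = -347 kJ/mol.

-347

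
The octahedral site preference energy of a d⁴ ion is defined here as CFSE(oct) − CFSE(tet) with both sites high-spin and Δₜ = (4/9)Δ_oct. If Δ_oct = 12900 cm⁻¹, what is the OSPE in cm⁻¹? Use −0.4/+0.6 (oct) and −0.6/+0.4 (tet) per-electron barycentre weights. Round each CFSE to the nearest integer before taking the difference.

Octahedral high-spin t₂g³ eg¹: CFSE = -0.6 × 12900 = -7740 cm⁻¹.
Tetrahedral e² t₂² gives -0.4Δₜ = -0.4 × (4/9) × 12900 = -2293 cm⁻¹.
OSPE = CFSE(oct) − CFSE(tet) = -7740 − (-2293) = -5447 cm⁻¹.

-5447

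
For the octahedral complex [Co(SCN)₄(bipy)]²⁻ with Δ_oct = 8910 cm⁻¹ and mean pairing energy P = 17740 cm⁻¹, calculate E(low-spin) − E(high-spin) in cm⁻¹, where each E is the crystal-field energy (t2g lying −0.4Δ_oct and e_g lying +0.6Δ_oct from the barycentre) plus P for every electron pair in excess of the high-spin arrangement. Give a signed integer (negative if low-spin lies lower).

Ligand charges: 4×(-1) from SCN⁻ and 1×(+0) from bipy sum to -4; with overall charge -2, Co is +2.
Co sits in group 9; removing 2 electrons leaves Co²⁺ with 9 − 2 = 7 d electrons.
High-spin d⁷ fills as t2g^5 e_g^2 with CFSE 5(−0.4) + 2(+0.6) = -0.8Δ_oct = -7128 cm⁻¹.
For low-spin the configuration is t2g^6 e_g^1: orbital energy -1.8 × 8910 = -16038 cm⁻¹, and 1 additional pair relative to high-spin adds 17740 cm⁻¹, giving 1702 cm⁻¹.
E(LS) − E(HS) = 1702 − (-7128) = 8830 cm⁻¹.

8830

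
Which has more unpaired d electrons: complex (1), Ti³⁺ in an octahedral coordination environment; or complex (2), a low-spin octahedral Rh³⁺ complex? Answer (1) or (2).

(1): Ti is in group 4, so Ti³⁺ is d¹ (4 − 3 = 1); For octahedral d¹ the high- and low-spin configurations coincide; t₂g¹ eg⁰ → 1 unpaired.
(2): Rh is in group 9, so Rh³⁺ is d⁶ (9 − 3 = 6); t₂g⁶ eg⁰ → 0 unpaired.
So (1) has more unpaired electrons.

(1)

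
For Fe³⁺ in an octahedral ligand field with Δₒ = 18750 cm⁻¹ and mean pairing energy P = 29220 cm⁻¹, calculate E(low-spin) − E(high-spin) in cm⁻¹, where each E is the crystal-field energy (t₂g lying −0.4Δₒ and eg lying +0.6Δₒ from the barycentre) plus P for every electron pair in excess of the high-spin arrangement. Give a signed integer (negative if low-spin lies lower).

20940

Fe³⁺: group 8, so d-count = 8 − 3 = 5.
In the high-spin limit (t₂g³ eg²) the orbital term is 0.0Δₒ = 0 cm⁻¹, with no excess pairing.
Low-spin t₂g⁵ eg⁰ gives -2.0Δₒ = -37500 cm⁻¹, but forming 2 extra pairs costs 2P = 58440 cm⁻¹, so E(LS) = -37500 + 58440 = 20940 cm⁻¹.
The difference is 20940 − (0) = 20940 cm⁻¹, so high-spin lies lower.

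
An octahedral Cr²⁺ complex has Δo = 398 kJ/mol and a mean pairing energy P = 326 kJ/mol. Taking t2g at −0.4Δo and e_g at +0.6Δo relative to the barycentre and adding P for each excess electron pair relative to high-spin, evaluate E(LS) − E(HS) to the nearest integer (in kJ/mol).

Cr is in group 6, so Cr²⁺ is d⁴ (6 − 2 = 4).
High-spin: t2g^3 e_g^1, CFSE = -0.6Δo = -239 kJ/mol.
Low-spin: t2g^4 e_g^0, orbital CFSE = -1.6Δo = -637 kJ/mol; plus 1 excess pair × P = +326 kJ/mol; total -311 kJ/mol.
The difference is -311 − (-239) = -72 kJ/mol, so low-spin lies lower.

-72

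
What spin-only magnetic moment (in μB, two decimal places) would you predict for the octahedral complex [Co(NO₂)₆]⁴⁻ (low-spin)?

Each NO₂⁻ contributes -1; 6 × (-1) = -6. With overall charge -4, Co is in the +2 oxidation state.
Co is in group 9, so Co²⁺ is d⁷ (9 − 2 = 7).
Configuration: t2g^6 e_g^1 → 1 unpaired electron.
μ(spin-only) = √[1(1+2)] = √3 ≈ 1.73 μB.

1.73 μB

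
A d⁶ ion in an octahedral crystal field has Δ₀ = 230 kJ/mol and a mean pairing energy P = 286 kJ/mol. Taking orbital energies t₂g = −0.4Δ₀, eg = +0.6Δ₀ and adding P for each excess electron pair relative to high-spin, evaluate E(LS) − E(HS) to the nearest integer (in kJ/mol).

112

In the high-spin limit (t₂g⁴ eg²) the orbital term is -0.4Δ₀ = -92 kJ/mol, with no excess pairing.
Low-spin t₂g⁶ eg⁰ gives -2.4Δ₀ = -552 kJ/mol, but forming 2 extra pairs costs 2P = 572 kJ/mol, so E(LS) = -552 + 572 = 20 kJ/mol.
The difference is 20 − (-92) = 112 kJ/mol, so high-spin lies lower.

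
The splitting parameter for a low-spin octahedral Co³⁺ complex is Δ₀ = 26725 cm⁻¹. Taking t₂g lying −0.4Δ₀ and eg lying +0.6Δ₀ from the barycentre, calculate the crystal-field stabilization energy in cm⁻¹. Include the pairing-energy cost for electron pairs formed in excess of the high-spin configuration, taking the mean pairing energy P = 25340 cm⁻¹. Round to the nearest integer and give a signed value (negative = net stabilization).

Group 9 minus oxidation state +3 gives a d⁶ configuration for Co³⁺.
The d⁶ electrons fill as t₂g⁶ eg⁰.
The orbital stabilization is -2.4Δ₀ = -2.4 × 26725 = -64140 cm⁻¹.
Pairing penalty: 3 pairs vs 1 in the high-spin reference → 2 extra × P = 50680 cm⁻¹.
Net CFSE = -64140 + 50680 = -13460 cm⁻¹.

-13460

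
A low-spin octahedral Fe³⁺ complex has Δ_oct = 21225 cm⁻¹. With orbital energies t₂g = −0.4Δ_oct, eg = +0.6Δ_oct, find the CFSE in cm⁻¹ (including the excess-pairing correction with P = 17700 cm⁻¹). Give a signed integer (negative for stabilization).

Group 8 minus oxidation state +3 gives a d⁵ configuration for Fe³⁺.
The d⁵ electrons fill as t₂g⁵ eg⁰.
CFSE(orbital) = 5×(-0.4Δ_oct) + 0×(0.6Δ_oct) = -2.0Δ_oct; with Δ_oct = 21225 cm⁻¹ that is -42450 cm⁻¹.
High-spin d⁵ would be t₂g³ eg² with 0 pairs; low-spin has 2, so 2 excess pairs cost +2P = +35400 cm⁻¹.
Overall CFSE = -42450 + 35400 = -7050 cm⁻¹.

-7050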